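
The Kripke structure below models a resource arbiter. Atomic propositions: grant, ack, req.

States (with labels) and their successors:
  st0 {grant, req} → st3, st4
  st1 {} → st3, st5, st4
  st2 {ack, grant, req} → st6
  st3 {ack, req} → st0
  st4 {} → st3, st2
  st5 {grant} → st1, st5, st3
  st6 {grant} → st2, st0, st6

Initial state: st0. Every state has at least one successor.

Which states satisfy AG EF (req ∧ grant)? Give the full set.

{st0, st1, st2, st3, st4, st5, st6}

States satisfying EF (req ∧ grant): {st0, st1, st2, st3, st4, st5, st6}.
States satisfying AG EF (req ∧ grant): {st0, st1, st2, st3, st4, st5, st6}.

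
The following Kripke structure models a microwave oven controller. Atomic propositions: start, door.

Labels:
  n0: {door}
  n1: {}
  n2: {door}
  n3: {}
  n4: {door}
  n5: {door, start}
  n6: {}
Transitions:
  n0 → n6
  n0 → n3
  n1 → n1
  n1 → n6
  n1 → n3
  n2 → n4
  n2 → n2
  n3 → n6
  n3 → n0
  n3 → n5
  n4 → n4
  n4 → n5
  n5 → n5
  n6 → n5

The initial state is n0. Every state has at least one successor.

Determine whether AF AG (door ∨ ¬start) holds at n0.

Satisfied

States satisfying AG (door ∨ ¬start): {n0, n1, n2, n3, n4, n5, n6}.
States satisfying AF AG (door ∨ ¬start): {n0, n1, n2, n3, n4, n5, n6}.
n0 ∈ Sat(AF AG (door ∨ ¬start)).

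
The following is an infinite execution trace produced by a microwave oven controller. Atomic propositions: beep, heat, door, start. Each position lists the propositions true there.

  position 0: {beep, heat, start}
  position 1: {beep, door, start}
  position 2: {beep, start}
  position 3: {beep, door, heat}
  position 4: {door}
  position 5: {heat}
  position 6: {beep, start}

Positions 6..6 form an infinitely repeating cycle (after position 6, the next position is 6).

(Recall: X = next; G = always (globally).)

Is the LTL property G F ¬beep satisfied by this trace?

Does not hold

F ¬beep must hold at every position from 0 onward. It fails at position 6, so G F ¬beep is false.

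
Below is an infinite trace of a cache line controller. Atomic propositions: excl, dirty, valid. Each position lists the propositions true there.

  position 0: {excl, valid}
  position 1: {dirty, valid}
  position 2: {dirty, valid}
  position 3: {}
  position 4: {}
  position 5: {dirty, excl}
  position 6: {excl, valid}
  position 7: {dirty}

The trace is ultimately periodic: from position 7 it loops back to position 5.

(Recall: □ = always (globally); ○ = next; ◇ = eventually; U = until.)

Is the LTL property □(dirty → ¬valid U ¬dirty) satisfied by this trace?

No

dirty → ¬valid U ¬dirty must hold at every position from 0 onward. It fails at position 1, so □(dirty → ¬valid U ¬dirty) is false.
Positions where dirty holds: 1, 2, 5, 7.
Check ¬valid U ¬dirty at each: 1→fails, 2→fails, 5→ok, 7→ok.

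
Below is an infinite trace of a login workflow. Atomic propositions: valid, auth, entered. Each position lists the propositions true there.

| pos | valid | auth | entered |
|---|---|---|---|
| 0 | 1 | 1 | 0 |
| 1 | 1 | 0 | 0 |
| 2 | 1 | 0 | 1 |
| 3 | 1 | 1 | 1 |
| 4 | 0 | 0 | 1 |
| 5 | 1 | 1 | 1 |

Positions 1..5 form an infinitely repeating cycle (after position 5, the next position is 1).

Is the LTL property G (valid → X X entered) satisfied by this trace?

valid → X X entered holds at every position 0..5, and those are all positions ever visited, so G (valid → X X entered) holds.
Positions where valid holds: 0, 1, 2, 3, 5.
Check X X entered at each: 0→ok, 1→ok, 2→ok, 3→ok, 5→ok.

Satisfied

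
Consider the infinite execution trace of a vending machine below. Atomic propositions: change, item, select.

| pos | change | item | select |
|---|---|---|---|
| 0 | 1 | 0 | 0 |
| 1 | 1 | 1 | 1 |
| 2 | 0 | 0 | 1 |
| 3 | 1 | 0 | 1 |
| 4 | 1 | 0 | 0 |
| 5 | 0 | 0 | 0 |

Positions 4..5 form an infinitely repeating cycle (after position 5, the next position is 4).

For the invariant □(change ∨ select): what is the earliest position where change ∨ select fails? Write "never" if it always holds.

Check change ∨ select at each position in order: 0 ✓, 1 ✓, 2 ✓, 3 ✓, 4 ✓.
At position 5 the labels are {}, so change ∨ select is false there. This is the first violation.

5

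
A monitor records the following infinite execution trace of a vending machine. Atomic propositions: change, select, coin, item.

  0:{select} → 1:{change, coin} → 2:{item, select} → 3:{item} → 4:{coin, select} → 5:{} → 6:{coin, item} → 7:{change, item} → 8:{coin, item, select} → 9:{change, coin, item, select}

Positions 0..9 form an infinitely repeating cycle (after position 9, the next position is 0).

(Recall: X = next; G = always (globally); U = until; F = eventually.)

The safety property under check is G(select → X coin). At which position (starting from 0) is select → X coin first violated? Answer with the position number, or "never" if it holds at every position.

2

Check select → X coin at each position in order: 0 ✓, 1 ✓.
At position 2 the labels are {item, select} and the next position 3 has {item}, so select → X coin is false there. This is the first violation.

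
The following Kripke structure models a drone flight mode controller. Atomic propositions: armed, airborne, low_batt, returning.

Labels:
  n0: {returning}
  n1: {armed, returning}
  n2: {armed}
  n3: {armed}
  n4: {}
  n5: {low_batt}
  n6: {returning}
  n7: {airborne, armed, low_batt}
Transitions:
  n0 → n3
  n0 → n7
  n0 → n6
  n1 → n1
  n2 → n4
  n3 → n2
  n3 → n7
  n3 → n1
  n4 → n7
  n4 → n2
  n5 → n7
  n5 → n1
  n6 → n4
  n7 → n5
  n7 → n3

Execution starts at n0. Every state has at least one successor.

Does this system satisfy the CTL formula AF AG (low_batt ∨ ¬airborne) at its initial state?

States satisfying AG (low_batt ∨ ¬airborne): {n0, n1, n2, n3, n4, n5, n6, n7}.
States satisfying AF AG (low_batt ∨ ¬airborne): {n0, n1, n2, n3, n4, n5, n6, n7}.
n0 ∈ Sat(AF AG (low_batt ∨ ¬airborne)).

Satisfied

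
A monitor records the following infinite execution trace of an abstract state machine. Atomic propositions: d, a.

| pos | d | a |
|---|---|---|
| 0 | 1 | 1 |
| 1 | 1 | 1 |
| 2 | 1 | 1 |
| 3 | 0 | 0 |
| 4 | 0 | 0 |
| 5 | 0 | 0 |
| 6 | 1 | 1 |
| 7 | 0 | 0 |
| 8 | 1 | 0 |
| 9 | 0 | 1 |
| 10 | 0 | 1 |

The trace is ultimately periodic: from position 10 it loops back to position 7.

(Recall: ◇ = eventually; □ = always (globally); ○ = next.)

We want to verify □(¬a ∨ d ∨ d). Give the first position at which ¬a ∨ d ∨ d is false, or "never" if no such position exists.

9

Check ¬a ∨ d ∨ d at each position in order: 0 ✓, 1 ✓, 2 ✓, 3 ✓, 4 ✓, 5 ✓, 6 ✓, 7 ✓, 8 ✓.
At position 9 the labels are {a}, so ¬a ∨ d ∨ d is false there. This is the first violation.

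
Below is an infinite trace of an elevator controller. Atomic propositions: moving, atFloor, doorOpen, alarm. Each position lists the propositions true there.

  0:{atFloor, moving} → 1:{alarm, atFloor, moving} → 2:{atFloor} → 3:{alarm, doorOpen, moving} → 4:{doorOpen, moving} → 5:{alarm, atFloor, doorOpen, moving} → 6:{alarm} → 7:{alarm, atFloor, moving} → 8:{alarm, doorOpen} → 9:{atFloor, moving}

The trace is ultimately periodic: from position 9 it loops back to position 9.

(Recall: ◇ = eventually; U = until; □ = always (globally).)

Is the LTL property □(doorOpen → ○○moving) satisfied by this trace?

doorOpen → ○○moving must hold at every position from 0 onward. It fails at position 4, so □(doorOpen → ○○moving) is false.
Positions where doorOpen holds: 3, 4, 5, 8.
Check ○○moving at each: 3→ok, 4→fails, 5→ok, 8→ok.

Does not hold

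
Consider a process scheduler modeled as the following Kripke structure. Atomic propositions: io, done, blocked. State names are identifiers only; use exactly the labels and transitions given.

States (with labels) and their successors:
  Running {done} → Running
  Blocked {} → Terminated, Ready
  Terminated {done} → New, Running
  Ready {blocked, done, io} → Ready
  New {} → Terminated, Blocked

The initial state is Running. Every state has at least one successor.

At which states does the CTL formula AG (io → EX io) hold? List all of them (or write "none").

{Running, Blocked, Terminated, Ready, New}

States satisfying io → EX io: {Running, Blocked, Terminated, Ready, New}.
States satisfying AG (io → EX io): {Running, Blocked, Terminated, Ready, New}.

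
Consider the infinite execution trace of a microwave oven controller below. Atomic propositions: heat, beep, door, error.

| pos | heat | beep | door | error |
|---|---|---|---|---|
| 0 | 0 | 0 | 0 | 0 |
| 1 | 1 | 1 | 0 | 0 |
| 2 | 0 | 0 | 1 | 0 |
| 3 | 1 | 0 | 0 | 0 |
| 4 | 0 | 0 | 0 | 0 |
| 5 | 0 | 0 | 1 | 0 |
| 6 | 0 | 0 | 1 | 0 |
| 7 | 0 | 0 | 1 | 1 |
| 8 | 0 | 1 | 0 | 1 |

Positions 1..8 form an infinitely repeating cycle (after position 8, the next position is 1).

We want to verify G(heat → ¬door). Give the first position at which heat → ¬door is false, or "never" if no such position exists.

never

heat → ¬door holds at every position 0..8, and those are all the positions the trace ever visits, so the invariant G(heat → ¬door) is never violated.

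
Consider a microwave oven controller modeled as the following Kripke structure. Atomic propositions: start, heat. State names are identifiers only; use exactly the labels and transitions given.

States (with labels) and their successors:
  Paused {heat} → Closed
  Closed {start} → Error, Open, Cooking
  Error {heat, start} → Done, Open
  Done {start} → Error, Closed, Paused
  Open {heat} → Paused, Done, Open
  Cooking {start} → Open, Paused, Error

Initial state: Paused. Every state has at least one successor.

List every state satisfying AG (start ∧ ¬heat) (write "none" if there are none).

none

States satisfying start ∧ ¬heat: {Closed, Done, Cooking}.
States satisfying AG (start ∧ ¬heat): ∅.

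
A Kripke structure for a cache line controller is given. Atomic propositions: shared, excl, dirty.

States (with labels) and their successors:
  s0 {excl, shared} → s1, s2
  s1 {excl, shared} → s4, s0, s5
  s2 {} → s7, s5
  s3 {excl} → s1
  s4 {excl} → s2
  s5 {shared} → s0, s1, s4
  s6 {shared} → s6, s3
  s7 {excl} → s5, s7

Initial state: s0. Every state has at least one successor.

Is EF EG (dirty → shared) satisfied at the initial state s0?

Yes

States satisfying EG (dirty → shared): {s0, s1, s2, s3, s4, s5, s6, s7}.
States satisfying EF EG (dirty → shared): {s0, s1, s2, s3, s4, s5, s6, s7}.
Some path from s0 reaches a state where EG (dirty → shared) holds.
s0 ∈ Sat(EF EG (dirty → shared)).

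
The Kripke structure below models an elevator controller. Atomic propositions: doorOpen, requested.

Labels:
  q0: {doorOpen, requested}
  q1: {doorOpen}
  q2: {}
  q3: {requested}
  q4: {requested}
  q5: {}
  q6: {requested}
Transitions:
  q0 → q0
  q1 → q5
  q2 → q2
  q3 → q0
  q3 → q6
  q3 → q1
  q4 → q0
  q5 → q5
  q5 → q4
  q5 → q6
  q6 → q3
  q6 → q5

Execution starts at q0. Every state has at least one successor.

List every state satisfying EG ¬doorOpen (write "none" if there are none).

States satisfying ¬doorOpen: {q2, q3, q4, q5, q6}.
States satisfying EG ¬doorOpen: {q2, q3, q5, q6}.

{q2, q3, q5, q6}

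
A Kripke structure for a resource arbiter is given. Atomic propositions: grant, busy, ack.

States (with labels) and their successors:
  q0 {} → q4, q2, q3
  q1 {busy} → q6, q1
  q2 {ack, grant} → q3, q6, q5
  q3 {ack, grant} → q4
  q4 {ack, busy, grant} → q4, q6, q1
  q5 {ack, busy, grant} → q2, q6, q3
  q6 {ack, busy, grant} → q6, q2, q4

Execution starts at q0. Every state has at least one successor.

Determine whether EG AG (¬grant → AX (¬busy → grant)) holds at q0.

States satisfying AG (¬grant → AX (¬busy → grant)): {q0, q1, q2, q3, q4, q5, q6}.
States satisfying EG AG (¬grant → AX (¬busy → grant)): {q0, q1, q2, q3, q4, q5, q6}.
q0 ∈ Sat(EG AG (¬grant → AX (¬busy → grant))).

Satisfied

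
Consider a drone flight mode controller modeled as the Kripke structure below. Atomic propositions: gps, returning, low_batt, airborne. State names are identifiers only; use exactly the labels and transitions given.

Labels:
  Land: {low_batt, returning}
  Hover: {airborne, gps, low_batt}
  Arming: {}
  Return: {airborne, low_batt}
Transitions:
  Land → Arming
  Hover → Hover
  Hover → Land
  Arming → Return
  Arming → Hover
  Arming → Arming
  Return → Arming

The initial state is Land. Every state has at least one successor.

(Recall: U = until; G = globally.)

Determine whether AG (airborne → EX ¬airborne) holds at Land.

States satisfying airborne → EX ¬airborne: {Land, Hover, Arming, Return}.
States satisfying AG (airborne → EX ¬airborne): {Land, Hover, Arming, Return}.
Every state reachable from Land satisfies airborne → EX ¬airborne.
Land ∈ Sat(AG (airborne → EX ¬airborne)).

Holds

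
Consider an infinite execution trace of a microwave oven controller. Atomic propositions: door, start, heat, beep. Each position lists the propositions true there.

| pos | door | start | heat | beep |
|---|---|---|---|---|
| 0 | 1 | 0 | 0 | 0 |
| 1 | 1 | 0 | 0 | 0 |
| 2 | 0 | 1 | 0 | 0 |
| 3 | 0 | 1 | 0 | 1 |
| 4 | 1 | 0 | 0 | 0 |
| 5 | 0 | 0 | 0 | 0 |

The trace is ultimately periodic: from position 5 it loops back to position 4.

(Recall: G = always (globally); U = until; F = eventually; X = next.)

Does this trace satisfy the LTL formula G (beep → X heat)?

beep → X heat must hold at every position from 0 onward. It fails at position 3, so G (beep → X heat) is false.
Positions where beep holds: 3.
Check X heat at each: 3→fails.

Does not hold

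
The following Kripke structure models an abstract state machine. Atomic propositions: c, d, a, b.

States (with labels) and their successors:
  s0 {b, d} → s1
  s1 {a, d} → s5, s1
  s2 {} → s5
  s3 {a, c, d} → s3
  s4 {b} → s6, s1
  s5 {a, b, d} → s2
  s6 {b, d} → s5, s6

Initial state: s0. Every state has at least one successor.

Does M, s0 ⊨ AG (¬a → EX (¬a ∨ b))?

Does not hold

States satisfying ¬a → EX (¬a ∨ b): {s1, s2, s3, s4, s5, s6}.
States satisfying AG (¬a → EX (¬a ∨ b)): {s1, s2, s3, s4, s5, s6}.
s0 is reachable from s0 and violates ¬a → EX (¬a ∨ b), so AG fails at s0.
s0 ∉ Sat(AG (¬a → EX (¬a ∨ b))).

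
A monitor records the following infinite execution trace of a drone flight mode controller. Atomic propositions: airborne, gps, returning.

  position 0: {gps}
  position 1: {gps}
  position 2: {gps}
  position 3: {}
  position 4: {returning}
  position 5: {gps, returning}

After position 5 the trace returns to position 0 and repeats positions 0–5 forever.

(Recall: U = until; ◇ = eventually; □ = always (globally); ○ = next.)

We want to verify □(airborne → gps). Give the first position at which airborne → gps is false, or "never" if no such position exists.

never

airborne → gps holds at every position 0..5, and those are all the positions the trace ever visits, so the invariant □(airborne → gps) is never violated.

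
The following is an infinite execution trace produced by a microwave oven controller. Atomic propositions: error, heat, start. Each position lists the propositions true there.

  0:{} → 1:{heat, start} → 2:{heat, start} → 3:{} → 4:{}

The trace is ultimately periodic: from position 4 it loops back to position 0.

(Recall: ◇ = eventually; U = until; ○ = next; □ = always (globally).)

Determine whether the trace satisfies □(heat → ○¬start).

Violated

heat → ○¬start must hold at every position from 0 onward. It fails at position 1, so □(heat → ○¬start) is false.
Positions where heat holds: 1, 2.
Check ○¬start at each: 1→fails, 2→ok.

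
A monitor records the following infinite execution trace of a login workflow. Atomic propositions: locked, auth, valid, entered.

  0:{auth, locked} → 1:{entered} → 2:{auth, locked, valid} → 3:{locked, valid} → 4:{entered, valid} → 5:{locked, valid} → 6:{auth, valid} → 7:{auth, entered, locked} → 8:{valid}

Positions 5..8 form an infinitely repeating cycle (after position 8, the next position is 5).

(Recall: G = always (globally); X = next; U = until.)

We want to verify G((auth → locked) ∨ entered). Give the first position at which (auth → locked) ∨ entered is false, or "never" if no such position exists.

6

Check (auth → locked) ∨ entered at each position in order: 0 ✓, 1 ✓, 2 ✓, 3 ✓, 4 ✓, 5 ✓.
At position 6 the labels are {auth, valid}, so (auth → locked) ∨ entered is false there. This is the first violation.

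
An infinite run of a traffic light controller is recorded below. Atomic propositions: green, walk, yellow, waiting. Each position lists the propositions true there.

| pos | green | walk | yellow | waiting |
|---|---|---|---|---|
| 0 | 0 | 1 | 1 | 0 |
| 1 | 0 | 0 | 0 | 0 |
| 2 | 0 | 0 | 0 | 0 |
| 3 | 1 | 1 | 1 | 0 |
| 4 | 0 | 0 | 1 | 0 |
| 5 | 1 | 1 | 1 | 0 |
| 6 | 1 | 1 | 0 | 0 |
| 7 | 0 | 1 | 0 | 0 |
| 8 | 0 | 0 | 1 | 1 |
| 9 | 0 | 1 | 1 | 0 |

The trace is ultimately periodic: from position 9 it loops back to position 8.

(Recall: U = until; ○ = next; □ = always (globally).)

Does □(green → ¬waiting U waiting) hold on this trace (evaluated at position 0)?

Satisfied

green → ¬waiting U waiting holds at every position 0..9, and those are all positions ever visited, so □(green → ¬waiting U waiting) holds.
Positions where green holds: 3, 5, 6.
Check ¬waiting U waiting at each: 3→ok, 5→ok, 6→ok.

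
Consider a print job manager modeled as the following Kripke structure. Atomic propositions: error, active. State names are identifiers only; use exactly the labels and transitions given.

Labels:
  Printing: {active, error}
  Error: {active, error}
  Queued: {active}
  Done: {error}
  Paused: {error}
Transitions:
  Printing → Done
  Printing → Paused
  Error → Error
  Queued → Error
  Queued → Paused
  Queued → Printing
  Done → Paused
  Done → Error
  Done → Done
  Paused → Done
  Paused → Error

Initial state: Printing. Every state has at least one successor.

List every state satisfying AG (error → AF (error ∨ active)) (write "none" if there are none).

{Printing, Error, Queued, Done, Paused}

States satisfying error → AF (error ∨ active): {Printing, Error, Queued, Done, Paused}.
States satisfying AG (error → AF (error ∨ active)): {Printing, Error, Queued, Done, Paused}.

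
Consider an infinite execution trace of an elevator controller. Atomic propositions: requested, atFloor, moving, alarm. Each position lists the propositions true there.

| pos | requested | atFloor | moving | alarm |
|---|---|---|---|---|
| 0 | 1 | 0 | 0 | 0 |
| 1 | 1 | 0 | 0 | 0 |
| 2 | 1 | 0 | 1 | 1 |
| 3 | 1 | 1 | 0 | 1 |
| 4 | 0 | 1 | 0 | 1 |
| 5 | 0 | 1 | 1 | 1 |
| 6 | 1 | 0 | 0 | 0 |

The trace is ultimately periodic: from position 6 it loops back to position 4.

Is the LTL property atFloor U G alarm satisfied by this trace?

Walking from position 0: at position 0, G alarm has not yet held and atFloor fails, so atFloor U G alarm is false.

No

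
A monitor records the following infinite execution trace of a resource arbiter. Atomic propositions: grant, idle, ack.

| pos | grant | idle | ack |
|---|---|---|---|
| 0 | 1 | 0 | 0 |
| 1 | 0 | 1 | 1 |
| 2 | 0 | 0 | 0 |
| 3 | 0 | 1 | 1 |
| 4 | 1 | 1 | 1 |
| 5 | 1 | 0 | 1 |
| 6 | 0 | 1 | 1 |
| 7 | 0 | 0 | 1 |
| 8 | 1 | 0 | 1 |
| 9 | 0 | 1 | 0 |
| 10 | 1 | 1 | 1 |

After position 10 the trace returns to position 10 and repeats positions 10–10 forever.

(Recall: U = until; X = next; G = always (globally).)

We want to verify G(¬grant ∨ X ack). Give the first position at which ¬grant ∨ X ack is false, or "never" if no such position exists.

8

Check ¬grant ∨ X ack at each position in order: 0 ✓, 1 ✓, 2 ✓, 3 ✓, 4 ✓, 5 ✓, 6 ✓, 7 ✓.
At position 8 the labels are {ack, grant} and the next position 9 has {idle}, so ¬grant ∨ X ack is false there. This is the first violation.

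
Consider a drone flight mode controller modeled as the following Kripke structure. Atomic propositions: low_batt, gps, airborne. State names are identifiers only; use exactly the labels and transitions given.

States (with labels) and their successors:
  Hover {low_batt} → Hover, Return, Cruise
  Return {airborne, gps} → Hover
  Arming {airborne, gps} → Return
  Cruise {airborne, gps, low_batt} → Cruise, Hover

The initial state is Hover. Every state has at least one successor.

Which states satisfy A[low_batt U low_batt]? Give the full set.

{Hover, Cruise}

States satisfying low_batt: {Hover, Cruise}.
States satisfying A[low_batt U low_batt]: {Hover, Cruise}.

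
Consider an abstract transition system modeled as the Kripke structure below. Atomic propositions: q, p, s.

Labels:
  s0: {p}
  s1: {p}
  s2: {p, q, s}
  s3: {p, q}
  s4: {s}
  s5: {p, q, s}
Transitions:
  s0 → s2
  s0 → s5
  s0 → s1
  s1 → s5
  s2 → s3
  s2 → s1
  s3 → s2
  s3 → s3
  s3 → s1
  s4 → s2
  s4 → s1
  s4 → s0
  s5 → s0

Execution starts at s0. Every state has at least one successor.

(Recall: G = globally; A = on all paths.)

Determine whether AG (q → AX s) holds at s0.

No

States satisfying q → AX s: {s0, s1, s4}.
States satisfying AG (q → AX s): ∅.
s2 is reachable from s0 and violates q → AX s, so AG fails at s0.
s0 ∉ Sat(AG (q → AX s)).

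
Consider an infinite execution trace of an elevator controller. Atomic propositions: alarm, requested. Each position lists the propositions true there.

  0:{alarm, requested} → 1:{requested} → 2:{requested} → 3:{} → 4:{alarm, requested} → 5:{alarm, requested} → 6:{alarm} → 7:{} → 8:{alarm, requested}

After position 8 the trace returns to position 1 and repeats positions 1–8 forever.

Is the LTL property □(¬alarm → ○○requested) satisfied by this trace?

¬alarm → ○○requested must hold at every position from 0 onward. It fails at position 1, so □(¬alarm → ○○requested) is false.
Positions where ¬alarm holds: 1, 2, 3, 7.
Check ○○requested at each: 1→fails, 2→ok, 3→ok, 7→ok.

No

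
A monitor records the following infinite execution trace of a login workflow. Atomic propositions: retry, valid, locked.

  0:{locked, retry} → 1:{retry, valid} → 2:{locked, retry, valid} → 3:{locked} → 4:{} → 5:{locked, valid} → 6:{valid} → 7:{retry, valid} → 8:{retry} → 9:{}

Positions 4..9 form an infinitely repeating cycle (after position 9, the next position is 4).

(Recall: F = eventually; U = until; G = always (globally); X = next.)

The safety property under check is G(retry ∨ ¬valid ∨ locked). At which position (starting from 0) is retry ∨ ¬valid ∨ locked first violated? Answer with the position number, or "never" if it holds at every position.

6

Check retry ∨ ¬valid ∨ locked at each position in order: 0 ✓, 1 ✓, 2 ✓, 3 ✓, 4 ✓, 5 ✓.
At position 6 the labels are {valid}, so retry ∨ ¬valid ∨ locked is false there. This is the first violation.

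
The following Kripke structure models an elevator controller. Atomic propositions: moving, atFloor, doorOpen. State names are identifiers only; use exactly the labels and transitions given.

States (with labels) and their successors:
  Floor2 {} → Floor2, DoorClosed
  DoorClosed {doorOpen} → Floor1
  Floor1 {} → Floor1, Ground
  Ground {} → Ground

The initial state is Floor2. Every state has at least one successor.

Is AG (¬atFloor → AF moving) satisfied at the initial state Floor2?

No

States satisfying ¬atFloor → AF moving: ∅.
States satisfying AG (¬atFloor → AF moving): ∅.
DoorClosed is reachable from Floor2 and violates ¬atFloor → AF moving, so AG fails at Floor2.
Floor2 ∉ Sat(AG (¬atFloor → AF moving)).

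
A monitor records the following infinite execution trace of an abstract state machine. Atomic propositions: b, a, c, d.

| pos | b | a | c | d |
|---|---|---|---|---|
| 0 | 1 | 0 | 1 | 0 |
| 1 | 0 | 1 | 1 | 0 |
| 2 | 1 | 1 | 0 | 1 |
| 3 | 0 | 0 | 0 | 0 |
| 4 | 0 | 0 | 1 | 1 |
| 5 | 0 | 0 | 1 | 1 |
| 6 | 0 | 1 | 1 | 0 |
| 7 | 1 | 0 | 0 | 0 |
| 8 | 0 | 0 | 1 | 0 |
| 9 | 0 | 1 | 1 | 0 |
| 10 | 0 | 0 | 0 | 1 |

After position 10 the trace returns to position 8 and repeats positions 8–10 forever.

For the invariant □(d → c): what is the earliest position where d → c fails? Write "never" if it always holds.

Check d → c at each position in order: 0 ✓, 1 ✓.
At position 2 the labels are {a, b, d}, so d → c is false there. This is the first violation.

2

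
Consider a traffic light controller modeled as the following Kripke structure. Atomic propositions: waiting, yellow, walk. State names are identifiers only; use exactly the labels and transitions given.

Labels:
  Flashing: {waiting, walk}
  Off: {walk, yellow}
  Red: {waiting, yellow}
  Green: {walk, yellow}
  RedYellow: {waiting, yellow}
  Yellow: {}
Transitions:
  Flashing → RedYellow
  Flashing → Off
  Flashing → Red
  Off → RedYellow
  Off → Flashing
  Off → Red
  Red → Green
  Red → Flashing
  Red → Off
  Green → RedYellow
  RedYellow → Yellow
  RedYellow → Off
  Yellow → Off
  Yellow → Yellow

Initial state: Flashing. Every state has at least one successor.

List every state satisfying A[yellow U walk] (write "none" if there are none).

{Flashing, Off, Red, Green}

States satisfying yellow: {Off, Red, Green, RedYellow}.
States satisfying walk: {Flashing, Off, Green}.
States satisfying A[yellow U walk]: {Flashing, Off, Red, Green}.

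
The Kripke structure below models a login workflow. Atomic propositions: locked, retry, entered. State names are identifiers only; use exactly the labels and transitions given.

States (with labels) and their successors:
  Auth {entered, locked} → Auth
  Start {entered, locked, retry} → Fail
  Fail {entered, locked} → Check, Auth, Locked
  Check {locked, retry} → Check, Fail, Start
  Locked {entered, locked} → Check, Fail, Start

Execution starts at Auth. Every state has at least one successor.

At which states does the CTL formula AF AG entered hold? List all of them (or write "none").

{Auth}

States satisfying AG entered: {Auth}.
States satisfying AF AG entered: {Auth}.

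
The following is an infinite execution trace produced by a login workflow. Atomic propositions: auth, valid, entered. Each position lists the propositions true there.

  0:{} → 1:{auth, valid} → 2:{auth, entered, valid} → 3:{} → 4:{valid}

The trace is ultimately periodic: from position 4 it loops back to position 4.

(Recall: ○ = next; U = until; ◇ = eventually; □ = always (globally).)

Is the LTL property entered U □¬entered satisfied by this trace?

No

Walking from position 0: at position 0, □¬entered has not yet held and entered fails, so entered U □¬entered is false.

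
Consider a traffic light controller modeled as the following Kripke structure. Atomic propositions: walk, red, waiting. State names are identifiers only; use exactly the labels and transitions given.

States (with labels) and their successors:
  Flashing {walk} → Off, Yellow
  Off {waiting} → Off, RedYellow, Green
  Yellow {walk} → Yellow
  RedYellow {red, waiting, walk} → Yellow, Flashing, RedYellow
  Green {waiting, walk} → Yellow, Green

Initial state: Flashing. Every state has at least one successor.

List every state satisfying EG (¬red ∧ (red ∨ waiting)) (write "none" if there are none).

States satisfying ¬red ∧ (red ∨ waiting): {Off, Green}.
States satisfying EG (¬red ∧ (red ∨ waiting)): {Off, Green}.

{Off, Green}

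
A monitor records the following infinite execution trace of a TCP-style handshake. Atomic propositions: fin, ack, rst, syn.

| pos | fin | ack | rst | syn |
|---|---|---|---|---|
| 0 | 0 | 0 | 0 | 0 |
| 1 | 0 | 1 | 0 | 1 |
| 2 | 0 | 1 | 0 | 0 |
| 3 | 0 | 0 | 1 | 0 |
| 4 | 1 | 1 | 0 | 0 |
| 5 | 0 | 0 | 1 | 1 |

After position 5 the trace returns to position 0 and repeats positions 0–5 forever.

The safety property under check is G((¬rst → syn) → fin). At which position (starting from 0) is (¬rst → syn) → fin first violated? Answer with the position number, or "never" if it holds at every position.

1

Check (¬rst → syn) → fin at each position in order: 0 ✓.
At position 1 the labels are {ack, syn}, so (¬rst → syn) → fin is false there. This is the first violation.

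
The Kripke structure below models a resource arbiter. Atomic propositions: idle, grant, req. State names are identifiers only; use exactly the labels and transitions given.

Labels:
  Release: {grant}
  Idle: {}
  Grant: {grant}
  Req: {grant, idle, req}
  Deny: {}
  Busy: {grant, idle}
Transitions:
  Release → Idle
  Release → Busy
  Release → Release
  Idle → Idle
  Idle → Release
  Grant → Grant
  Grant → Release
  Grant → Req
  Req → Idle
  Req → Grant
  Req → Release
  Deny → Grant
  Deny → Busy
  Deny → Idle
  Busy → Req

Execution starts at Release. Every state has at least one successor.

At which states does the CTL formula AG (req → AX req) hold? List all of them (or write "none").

none

States satisfying req → AX req: {Release, Idle, Grant, Deny, Busy}.
States satisfying AG (req → AX req): ∅.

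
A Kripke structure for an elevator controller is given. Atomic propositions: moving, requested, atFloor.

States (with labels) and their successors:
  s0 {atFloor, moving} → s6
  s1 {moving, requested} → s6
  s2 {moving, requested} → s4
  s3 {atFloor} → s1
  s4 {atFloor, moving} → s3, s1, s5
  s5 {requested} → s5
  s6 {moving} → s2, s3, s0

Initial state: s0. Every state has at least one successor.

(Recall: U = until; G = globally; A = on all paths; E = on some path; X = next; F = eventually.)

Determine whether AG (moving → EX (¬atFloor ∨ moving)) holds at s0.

Holds

States satisfying moving → EX (¬atFloor ∨ moving): {s0, s1, s2, s3, s4, s5, s6}.
States satisfying AG (moving → EX (¬atFloor ∨ moving)): {s0, s1, s2, s3, s4, s5, s6}.
Every state reachable from s0 satisfies moving → EX (¬atFloor ∨ moving).
s0 ∈ Sat(AG (moving → EX (¬atFloor ∨ moving))).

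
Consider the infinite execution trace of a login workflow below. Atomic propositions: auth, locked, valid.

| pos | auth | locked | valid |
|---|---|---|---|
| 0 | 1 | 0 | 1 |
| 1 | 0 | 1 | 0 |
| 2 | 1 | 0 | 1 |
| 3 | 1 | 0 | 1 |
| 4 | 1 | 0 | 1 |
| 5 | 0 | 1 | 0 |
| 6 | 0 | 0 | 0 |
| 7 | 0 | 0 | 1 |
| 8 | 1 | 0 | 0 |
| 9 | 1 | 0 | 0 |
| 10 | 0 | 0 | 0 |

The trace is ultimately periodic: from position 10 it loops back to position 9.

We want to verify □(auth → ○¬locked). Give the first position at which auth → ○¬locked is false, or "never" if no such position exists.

0

At position 0 the labels are {auth, valid} and the next position 1 has {locked}, so auth → ○¬locked is false there. This is the first violation.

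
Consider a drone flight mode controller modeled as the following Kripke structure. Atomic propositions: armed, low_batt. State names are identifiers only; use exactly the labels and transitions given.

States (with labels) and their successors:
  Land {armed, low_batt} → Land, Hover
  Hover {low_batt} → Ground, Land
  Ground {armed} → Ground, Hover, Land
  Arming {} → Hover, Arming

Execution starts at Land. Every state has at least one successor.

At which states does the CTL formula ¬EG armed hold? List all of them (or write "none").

States satisfying armed: {Land, Ground}.
States satisfying EG armed: {Land, Ground}.
States satisfying ¬EG armed: {Hover, Arming}.

{Hover, Arming}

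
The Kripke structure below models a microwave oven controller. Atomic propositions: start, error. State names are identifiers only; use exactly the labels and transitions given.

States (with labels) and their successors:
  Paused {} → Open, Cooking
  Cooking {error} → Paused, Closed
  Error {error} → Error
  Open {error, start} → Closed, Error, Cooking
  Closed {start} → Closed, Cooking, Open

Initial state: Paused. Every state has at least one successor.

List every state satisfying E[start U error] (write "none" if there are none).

{Cooking, Error, Open, Closed}

States satisfying start: {Open, Closed}.
States satisfying error: {Cooking, Error, Open}.
States satisfying E[start U error]: {Cooking, Error, Open, Closed}.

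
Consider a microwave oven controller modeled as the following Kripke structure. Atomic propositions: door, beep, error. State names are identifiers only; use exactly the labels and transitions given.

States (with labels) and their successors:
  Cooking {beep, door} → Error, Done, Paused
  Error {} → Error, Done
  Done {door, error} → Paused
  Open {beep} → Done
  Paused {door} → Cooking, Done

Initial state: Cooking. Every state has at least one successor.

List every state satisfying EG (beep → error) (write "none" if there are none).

States satisfying beep → error: {Error, Done, Paused}.
States satisfying EG (beep → error): {Error, Done, Paused}.

{Error, Done, Paused}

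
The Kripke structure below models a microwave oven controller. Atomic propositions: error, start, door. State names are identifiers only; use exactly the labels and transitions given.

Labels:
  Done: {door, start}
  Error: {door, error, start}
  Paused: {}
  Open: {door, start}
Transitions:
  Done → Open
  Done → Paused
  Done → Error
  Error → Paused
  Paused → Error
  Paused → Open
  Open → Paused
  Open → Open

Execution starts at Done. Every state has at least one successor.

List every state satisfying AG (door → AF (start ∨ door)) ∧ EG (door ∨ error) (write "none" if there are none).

{Done, Open}

States satisfying door → AF (start ∨ door): {Done, Error, Paused, Open}.
States satisfying AG (door → AF (start ∨ door)): {Done, Error, Paused, Open}.
States satisfying door ∨ error: {Done, Error, Open}.
States satisfying EG (door ∨ error): {Done, Open}.
States satisfying AG (door → AF (start ∨ door)) ∧ EG (door ∨ error): {Done, Open}.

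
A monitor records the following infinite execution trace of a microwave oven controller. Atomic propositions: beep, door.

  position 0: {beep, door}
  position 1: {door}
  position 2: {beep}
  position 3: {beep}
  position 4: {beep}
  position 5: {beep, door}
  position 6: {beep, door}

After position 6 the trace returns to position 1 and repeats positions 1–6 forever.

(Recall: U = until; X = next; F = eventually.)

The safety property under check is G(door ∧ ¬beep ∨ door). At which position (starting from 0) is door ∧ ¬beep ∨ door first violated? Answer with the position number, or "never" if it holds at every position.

Check door ∧ ¬beep ∨ door at each position in order: 0 ✓, 1 ✓.
At position 2 the labels are {beep}, so door ∧ ¬beep ∨ door is false there. This is the first violation.

2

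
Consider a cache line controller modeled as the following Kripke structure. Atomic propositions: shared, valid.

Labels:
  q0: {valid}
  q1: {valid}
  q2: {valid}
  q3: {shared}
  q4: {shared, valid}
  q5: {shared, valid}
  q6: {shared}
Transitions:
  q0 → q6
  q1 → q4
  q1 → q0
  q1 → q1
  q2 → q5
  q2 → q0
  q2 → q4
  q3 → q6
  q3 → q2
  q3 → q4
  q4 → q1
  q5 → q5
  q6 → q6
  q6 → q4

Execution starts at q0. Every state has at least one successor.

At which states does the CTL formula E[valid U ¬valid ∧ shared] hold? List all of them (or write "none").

{q0, q1, q2, q3, q4, q6}

States satisfying valid: {q0, q1, q2, q4, q5}.
States satisfying ¬valid ∧ shared: {q3, q6}.
States satisfying E[valid U ¬valid ∧ shared]: {q0, q1, q2, q3, q4, q6}.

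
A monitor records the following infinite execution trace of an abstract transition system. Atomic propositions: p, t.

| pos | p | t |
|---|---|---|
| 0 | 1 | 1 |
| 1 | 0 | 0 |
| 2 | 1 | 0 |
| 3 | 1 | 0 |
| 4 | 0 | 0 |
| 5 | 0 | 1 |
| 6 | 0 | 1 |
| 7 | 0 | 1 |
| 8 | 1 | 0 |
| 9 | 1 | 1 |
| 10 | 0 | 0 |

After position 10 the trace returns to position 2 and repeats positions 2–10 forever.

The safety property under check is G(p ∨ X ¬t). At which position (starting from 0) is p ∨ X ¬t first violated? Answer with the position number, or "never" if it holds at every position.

4

Check p ∨ X ¬t at each position in order: 0 ✓, 1 ✓, 2 ✓, 3 ✓.
At position 4 the labels are {} and the next position 5 has {t}, so p ∨ X ¬t is false there. This is the first violation.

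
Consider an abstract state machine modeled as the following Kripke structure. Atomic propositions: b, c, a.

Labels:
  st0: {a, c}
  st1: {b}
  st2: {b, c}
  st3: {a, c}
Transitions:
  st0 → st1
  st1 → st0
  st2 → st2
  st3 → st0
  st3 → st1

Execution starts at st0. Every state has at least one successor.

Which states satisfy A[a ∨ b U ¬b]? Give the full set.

{st0, st1, st3}

States satisfying a ∨ b: {st0, st1, st2, st3}.
States satisfying ¬b: {st0, st3}.
States satisfying A[a ∨ b U ¬b]: {st0, st1, st3}.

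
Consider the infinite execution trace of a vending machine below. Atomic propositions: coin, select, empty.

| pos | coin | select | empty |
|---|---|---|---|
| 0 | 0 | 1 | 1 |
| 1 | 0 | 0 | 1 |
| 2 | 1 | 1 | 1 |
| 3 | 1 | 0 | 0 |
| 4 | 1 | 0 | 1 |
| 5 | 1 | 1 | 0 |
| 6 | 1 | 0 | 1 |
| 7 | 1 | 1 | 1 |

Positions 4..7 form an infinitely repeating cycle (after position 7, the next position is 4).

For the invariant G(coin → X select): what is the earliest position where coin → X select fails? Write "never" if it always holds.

Check coin → X select at each position in order: 0 ✓, 1 ✓.
At position 2 the labels are {coin, empty, select} and the next position 3 has {coin}, so coin → X select is false there. This is the first violation.

2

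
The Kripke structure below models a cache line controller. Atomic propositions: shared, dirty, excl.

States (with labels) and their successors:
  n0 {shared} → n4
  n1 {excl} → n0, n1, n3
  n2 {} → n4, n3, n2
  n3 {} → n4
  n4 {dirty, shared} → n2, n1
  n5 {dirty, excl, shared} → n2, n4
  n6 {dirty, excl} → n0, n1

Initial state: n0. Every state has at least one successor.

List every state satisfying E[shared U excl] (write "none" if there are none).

{n0, n1, n4, n5, n6}

States satisfying shared: {n0, n4, n5}.
States satisfying excl: {n1, n5, n6}.
States satisfying E[shared U excl]: {n0, n1, n4, n5, n6}.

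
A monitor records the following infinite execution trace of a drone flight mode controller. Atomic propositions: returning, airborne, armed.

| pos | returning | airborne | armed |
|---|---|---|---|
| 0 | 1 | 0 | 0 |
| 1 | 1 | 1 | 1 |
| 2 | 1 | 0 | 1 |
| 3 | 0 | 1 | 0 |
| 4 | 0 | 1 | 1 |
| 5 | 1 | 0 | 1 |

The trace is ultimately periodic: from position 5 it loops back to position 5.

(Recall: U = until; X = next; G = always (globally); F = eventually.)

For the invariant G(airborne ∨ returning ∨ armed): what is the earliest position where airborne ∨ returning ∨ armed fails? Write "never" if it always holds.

never

airborne ∨ returning ∨ armed holds at every position 0..5, and those are all the positions the trace ever visits, so the invariant G(airborne ∨ returning ∨ armed) is never violated.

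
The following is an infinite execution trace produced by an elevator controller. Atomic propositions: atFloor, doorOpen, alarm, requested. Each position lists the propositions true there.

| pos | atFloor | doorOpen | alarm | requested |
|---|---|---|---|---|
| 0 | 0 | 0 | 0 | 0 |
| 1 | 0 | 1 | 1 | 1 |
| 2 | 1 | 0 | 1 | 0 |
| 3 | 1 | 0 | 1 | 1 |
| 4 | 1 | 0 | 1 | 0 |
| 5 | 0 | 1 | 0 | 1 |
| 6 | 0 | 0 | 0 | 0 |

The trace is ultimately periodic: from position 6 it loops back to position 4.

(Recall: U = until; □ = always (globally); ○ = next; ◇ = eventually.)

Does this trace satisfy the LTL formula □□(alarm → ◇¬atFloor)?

Holds

□(alarm → ◇¬atFloor) holds at every position 0..6, and those are all positions ever visited, so □□(alarm → ◇¬atFloor) holds.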